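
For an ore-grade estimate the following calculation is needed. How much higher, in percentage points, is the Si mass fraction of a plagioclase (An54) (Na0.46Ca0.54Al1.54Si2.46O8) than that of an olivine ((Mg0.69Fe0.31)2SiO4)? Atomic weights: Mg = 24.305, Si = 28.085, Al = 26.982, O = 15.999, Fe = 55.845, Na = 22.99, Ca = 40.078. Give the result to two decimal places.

7.98 percentage points

Si in Na0.46Ca0.54Al1.54Si2.46O8: molar mass 270.851 g/mol; 2.46×28.085 = 69.089 g → 25.51 wt%.
Si in (Mg0.69Fe0.31)2SiO4: molar mass 160.246 g/mol; 1×28.085 = 28.085 g → 17.53 wt%.
Difference = 25.51 − 17.53 = 7.98 percentage points.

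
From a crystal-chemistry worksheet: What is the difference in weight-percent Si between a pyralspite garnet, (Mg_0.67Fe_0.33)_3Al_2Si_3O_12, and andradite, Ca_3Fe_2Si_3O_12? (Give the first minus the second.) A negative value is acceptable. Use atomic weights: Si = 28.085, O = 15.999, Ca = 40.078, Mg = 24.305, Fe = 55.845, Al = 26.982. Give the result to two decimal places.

2.82 percentage points

M((Mg_0.67Fe_0.33)_3Al_2Si_3O_12) = 434.347 g/mol, so wt% Si = 84.255/434.347 × 100 = 19.40%.
M(Ca_3Fe_2Si_3O_12) = 508.167 g/mol, so wt% Si = 84.255/508.167 × 100 = 16.58%.
19.40 − 16.58 = 2.82 pp.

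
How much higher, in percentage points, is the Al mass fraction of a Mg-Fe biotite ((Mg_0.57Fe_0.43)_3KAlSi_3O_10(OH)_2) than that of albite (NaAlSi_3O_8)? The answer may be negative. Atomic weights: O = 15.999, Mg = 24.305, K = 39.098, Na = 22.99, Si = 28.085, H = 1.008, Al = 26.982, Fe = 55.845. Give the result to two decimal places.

-4.40 percentage points

M((Mg_0.57Fe_0.43)_3KAlSi_3O_10(OH)_2) = 457.941 g/mol, so wt% Al = 26.982/457.941 × 100 = 5.89%.
M(NaAlSi_3O_8) = 262.219 g/mol, so wt% Al = 26.982/262.219 × 100 = 10.29%.
5.89 − 10.29 = -4.40 pp.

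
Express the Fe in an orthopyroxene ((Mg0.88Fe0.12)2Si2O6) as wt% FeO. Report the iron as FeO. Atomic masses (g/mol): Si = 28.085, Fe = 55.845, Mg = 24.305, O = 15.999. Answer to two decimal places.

Formula mass = 208.344 g/mol.
0.24 Fe → 0.2400 mol FeO per formula unit; M(FeO) = 71.844, so FeO mass = 17.243 g.
17.243/208.344 × 100 = 8.28 wt%.

8.28 wt%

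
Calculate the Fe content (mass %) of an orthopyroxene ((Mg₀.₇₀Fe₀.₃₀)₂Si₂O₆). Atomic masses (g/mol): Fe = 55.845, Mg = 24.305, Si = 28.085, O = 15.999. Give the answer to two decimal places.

Formula mass = 1.40*24.305 + 0.60*55.845 + 2*28.085 + 6*15.999 = 219.698 g/mol, of which 33.507 g is Fe.
So Fe makes up 33.507/219.698 = 0.1525 of the mass, i.e. 15.25%.

15.25 mass %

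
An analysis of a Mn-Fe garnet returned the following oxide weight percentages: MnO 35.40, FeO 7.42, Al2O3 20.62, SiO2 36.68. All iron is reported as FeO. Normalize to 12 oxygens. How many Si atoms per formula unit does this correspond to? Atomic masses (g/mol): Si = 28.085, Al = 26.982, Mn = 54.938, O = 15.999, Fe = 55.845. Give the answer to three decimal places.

3.015 Si apfu

35.40 wt% MnO ÷ 70.937 g/mol = 0.49903 mol, giving 0.49903 Mn and 0.49903 O.
7.42 wt% FeO ÷ 71.844 g/mol = 0.10328 mol, giving 0.10328 Fe and 0.10328 O.
20.62 wt% Al2O3 ÷ 101.961 g/mol = 0.20223 mol, giving 0.40446 Al and 0.60669 O.
36.68 wt% SiO2 ÷ 60.083 g/mol = 0.61049 mol, giving 0.61049 Si and 1.22098 O.
Oxygen sums to 2.42998; scaling by 12/2.42998 = 4.93831 puts the formula on 12 O.
Si: 0.61049 × 4.93831 = 3.015 atoms per formula unit.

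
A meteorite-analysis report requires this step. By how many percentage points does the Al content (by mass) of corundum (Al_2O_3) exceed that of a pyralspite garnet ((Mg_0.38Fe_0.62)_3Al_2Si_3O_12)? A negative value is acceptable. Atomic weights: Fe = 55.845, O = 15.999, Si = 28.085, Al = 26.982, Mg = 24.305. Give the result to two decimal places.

Al in Al_2O_3: molar mass 101.961 g/mol; 2×26.982 = 53.964 g → 52.93 wt%.
Al in (Mg_0.38Fe_0.62)_3Al_2Si_3O_12: molar mass 461.786 g/mol; 2×26.982 = 53.964 g → 11.69 wt%.
Difference = 52.93 − 11.69 = 41.24 percentage points.

41.24 percentage points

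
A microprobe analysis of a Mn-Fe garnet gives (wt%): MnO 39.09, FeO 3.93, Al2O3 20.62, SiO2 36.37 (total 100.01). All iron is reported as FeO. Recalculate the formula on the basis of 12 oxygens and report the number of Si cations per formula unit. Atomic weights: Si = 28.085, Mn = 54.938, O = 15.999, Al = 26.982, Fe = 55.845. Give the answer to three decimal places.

2.998 Si apfu

MnO: 39.09/70.937 = 0.55105 mol → 0.55105 mol Mn, 0.55105 mol O.
FeO: 3.93/71.844 = 0.05470 mol → 0.05470 mol Fe, 0.05470 mol O.
Al2O3: 20.62/101.961 = 0.20223 mol → 0.40446 mol Al, 0.60669 mol O.
SiO2: 36.37/60.083 = 0.60533 mol → 0.60533 mol Si, 1.21066 mol O.
Total oxygen = 2.42310 mol. Normalization factor = 12/2.42310 = 4.95233.
Si per 12 O = 0.60533 × 4.95233 = 2.998.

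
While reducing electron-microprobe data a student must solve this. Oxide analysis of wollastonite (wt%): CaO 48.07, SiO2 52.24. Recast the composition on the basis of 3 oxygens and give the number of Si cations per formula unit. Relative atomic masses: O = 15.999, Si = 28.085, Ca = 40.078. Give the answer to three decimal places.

CaO: 48.07/56.077 = 0.85721 mol → 0.85721 mol Ca, 0.85721 mol O.
SiO2: 52.24/60.083 = 0.86946 mol → 0.86946 mol Si, 1.73892 mol O.
Total oxygen = 2.59613 mol. Normalization factor = 3/2.59613 = 1.15557.
Si per 3 O = 0.86946 × 1.15557 = 1.005.

1.005 Si apfu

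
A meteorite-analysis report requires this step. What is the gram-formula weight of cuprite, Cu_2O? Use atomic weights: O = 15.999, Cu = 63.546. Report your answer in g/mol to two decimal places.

The formula mass is the sum 2(63.546) + 1(15.999).

143.09 g/mol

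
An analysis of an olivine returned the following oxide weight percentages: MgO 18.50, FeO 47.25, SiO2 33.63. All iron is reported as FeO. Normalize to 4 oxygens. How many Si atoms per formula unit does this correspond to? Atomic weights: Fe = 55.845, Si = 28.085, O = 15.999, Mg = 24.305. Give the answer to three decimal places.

1.001 Si apfu

18.50 wt% MgO ÷ 40.304 g/mol = 0.45901 mol, giving 0.45901 Mg and 0.45901 O.
47.25 wt% FeO ÷ 71.844 g/mol = 0.65767 mol, giving 0.65767 Fe and 0.65767 O.
33.63 wt% SiO2 ÷ 60.083 g/mol = 0.55973 mol, giving 0.55973 Si and 1.11946 O.
Oxygen sums to 2.23614; scaling by 4/2.23614 = 1.78880 puts the formula on 4 O.
Si: 0.55973 × 1.78880 = 1.001 atoms per formula unit.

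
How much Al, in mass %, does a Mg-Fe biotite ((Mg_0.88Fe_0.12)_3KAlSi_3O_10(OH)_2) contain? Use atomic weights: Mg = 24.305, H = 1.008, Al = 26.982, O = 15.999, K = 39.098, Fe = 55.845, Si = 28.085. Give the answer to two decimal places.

6.30 mass %

Molar mass of (Mg_0.88Fe_0.12)_3KAlSi_3O_10(OH)_2: 2.64*24.305 + 0.36*55.845 + 1*39.098 + 1*26.982 + 3*28.085 + 12*15.999 + 2*1.008 = 428.608 g/mol.
Mass of Al per formula unit: 1 × 26.982 = 26.982 g.
Weight fraction Al = 26.982 / 428.608 = 0.0630.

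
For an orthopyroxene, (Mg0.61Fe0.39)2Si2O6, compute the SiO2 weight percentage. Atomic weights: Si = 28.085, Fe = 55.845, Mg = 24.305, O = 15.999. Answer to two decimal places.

53.32 wt%

M((Mg0.61Fe0.39)2Si2O6) = 225.375 g/mol; M(SiO2) = 60.083 g/mol.
Moles SiO2 per formula unit = 2 Si ÷ 1 = 2.0000.
SiO2 fraction = (2.0000 × 60.083) / 225.375 = 120.166/225.375 = 0.5332.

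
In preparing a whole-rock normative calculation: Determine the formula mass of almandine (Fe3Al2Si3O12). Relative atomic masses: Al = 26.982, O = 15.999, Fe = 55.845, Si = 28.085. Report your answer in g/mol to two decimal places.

497.74 g/mol

Fe: 3 × 55.845 = 167.5350
Al: 2 × 26.982 = 53.9640
Si: 3 × 28.085 = 84.2550
O: 12 × 15.999 = 191.9880
Summing the contributions gives the formula mass.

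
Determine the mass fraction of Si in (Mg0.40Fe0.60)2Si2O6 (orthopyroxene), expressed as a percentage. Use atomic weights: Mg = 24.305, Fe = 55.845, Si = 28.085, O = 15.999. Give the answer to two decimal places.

Molar mass of (Mg0.40Fe0.60)2Si2O6: 0.80×24.305 + 1.20×55.845 + 2×28.085 + 6×15.999 = 238.622 g/mol.
Mass of Si per formula unit: 2 × 28.085 = 56.170 g.
Weight fraction Si = 56.170 / 238.622 = 0.2354.

23.54 mass %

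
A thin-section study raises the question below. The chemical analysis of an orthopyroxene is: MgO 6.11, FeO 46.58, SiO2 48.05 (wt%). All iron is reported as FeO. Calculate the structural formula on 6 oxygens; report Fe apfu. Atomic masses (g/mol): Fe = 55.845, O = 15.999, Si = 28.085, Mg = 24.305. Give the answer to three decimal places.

1.621 Fe apfu

6.11 wt% MgO ÷ 40.304 g/mol = 0.15160 mol, giving 0.15160 Mg and 0.15160 O.
46.58 wt% FeO ÷ 71.844 g/mol = 0.64835 mol, giving 0.64835 Fe and 0.64835 O.
48.05 wt% SiO2 ÷ 60.083 g/mol = 0.79973 mol, giving 0.79973 Si and 1.59946 O.
Oxygen sums to 2.39941; scaling by 6/2.39941 = 2.50061 puts the formula on 6 O.
Fe: 0.64835 × 2.50061 = 1.621 atoms per formula unit.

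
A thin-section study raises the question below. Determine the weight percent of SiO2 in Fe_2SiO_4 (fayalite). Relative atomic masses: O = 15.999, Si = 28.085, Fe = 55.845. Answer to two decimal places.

Formula mass = 203.771 g/mol.
1 Si → 1.0000 mol SiO2 per formula unit; M(SiO2) = 60.083, so SiO2 mass = 60.083 g.
60.083/203.771 × 100 = 29.49 wt%.

29.49 wt%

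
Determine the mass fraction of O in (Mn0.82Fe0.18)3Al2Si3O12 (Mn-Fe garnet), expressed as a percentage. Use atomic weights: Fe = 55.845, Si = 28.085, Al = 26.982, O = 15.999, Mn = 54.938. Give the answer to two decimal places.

M((Mn0.82Fe0.18)3Al2Si3O12) = 495.511 g/mol.
O contributes 12 × 15.999 = 191.988 g per mole.
191.988/495.511 = 0.3875 → 38.75%.

38.75 weight percent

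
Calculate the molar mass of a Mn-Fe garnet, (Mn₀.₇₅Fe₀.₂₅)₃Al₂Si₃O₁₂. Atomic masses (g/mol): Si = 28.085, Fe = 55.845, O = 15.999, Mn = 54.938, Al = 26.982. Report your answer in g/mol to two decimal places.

M = 2.25·54.938 + 0.75·55.845 + 2·26.982 + 3·28.085 + 12·15.999

495.70 g/mol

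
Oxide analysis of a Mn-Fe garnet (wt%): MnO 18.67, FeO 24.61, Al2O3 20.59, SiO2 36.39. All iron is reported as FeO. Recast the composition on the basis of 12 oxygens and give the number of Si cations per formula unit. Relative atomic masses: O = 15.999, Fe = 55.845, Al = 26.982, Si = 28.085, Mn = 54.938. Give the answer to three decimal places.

MnO: 18.67/70.937 = 0.26319 mol → 0.26319 mol Mn, 0.26319 mol O.
FeO: 24.61/71.844 = 0.34255 mol → 0.34255 mol Fe, 0.34255 mol O.
Al2O3: 20.59/101.961 = 0.20194 mol → 0.40388 mol Al, 0.60582 mol O.
SiO2: 36.39/60.083 = 0.60566 mol → 0.60566 mol Si, 1.21132 mol O.
Total oxygen = 2.42288 mol. Normalization factor = 12/2.42288 = 4.95278.
Si per 12 O = 0.60566 × 4.95278 = 3.000.

3.000 Si apfu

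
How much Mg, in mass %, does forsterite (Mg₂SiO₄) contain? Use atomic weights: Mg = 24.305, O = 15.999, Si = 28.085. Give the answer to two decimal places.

M(Mg₂SiO₄) = 140.691 g/mol.
Mg contributes 2 × 24.305 = 48.610 g per mole.
48.610/140.691 = 0.3455 → 34.55%.

34.55 mass %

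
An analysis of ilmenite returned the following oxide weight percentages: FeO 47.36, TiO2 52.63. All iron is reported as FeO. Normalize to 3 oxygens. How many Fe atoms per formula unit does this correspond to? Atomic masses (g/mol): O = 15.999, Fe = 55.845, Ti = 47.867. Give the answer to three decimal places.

1.000 Fe apfu

FeO (M=71.844): mol = 0.65921; Fe = 0.65921, O = 0.65921.
TiO2 (M=79.865): mol = 0.65899; Ti = 0.65899, O = 1.31798.
ΣO = 1.97719; factor = 3/ΣO = 1.51730.
Fe apfu = 0.65921 × 1.51730 = 1.000.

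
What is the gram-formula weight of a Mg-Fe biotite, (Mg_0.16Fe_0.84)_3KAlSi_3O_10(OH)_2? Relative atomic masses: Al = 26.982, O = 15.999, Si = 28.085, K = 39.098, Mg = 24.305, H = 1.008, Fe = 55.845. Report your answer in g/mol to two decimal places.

Mg: 0.48 × 24.305 = 11.6664
Fe: 2.52 × 55.845 = 140.7294
K: 1 × 39.098 = 39.0980
Al: 1 × 26.982 = 26.9820
Si: 3 × 28.085 = 84.2550
O: 12 × 15.999 = 191.9880
H: 2 × 1.008 = 2.0160
Summing the contributions gives the formula mass.

496.73 g/mol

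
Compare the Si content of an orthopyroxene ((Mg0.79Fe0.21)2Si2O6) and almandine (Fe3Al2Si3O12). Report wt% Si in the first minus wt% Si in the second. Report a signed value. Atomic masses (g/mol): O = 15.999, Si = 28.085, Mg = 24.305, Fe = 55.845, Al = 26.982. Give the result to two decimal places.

Si in (Mg0.79Fe0.21)2Si2O6: molar mass 214.021 g/mol; 2×28.085 = 56.170 g → 26.25 wt%.
Si in Fe3Al2Si3O12: molar mass 497.742 g/mol; 3×28.085 = 84.255 g → 16.93 wt%.
Difference = 26.25 − 16.93 = 9.32 percentage points.

9.32 percentage points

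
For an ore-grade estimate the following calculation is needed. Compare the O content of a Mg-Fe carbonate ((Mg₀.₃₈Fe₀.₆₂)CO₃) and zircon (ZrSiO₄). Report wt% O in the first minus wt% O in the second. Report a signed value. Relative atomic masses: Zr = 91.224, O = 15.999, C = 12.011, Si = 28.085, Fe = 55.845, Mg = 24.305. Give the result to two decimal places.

11.30 percentage points

First mineral: 47.997 g O in 103.868 g formula = 46.21 wt% O.
Second mineral: 63.996 g O in 183.305 g formula = 34.91 wt% O.
46.21% − 34.91% gives a difference of 11.30 percentage points.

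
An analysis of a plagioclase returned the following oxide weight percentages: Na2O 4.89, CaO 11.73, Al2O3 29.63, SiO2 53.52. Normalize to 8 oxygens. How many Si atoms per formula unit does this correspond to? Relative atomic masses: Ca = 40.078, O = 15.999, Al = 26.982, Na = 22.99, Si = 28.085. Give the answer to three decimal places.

4.89 wt% Na2O ÷ 61.979 g/mol = 0.07890 mol, giving 0.15780 Na and 0.07890 O.
11.73 wt% CaO ÷ 56.077 g/mol = 0.20918 mol, giving 0.20918 Ca and 0.20918 O.
29.63 wt% Al2O3 ÷ 101.961 g/mol = 0.29060 mol, giving 0.58120 Al and 0.87180 O.
53.52 wt% SiO2 ÷ 60.083 g/mol = 0.89077 mol, giving 0.89077 Si and 1.78154 O.
Oxygen sums to 2.94142; scaling by 8/2.94142 = 2.71977 puts the formula on 8 O.
Si: 0.89077 × 2.71977 = 2.423 atoms per formula unit.

2.423 Si apfu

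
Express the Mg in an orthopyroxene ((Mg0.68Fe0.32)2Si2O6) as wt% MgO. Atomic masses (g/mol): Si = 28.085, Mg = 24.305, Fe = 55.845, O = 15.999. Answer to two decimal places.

M((Mg0.68Fe0.32)2Si2O6) = 220.960 g/mol; M(MgO) = 40.304 g/mol.
Moles MgO per formula unit = 1.36 Mg ÷ 1 = 1.3600.
MgO fraction = (1.3600 × 40.304) / 220.960 = 54.813/220.960 = 0.2481.

24.81 wt%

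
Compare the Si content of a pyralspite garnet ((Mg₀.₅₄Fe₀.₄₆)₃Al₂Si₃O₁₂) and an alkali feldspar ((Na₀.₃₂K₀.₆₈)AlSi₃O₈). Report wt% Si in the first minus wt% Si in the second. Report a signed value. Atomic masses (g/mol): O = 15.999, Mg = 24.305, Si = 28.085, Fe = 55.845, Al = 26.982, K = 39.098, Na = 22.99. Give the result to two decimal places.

-11.98 percentage points

M((Mg₀.₅₄Fe₀.₄₆)₃Al₂Si₃O₁₂) = 446.647 g/mol, so wt% Si = 84.255/446.647 × 100 = 18.86%.
M((Na₀.₃₂K₀.₆₈)AlSi₃O₈) = 273.172 g/mol, so wt% Si = 84.255/273.172 × 100 = 30.84%.
18.86 − 30.84 = -11.98 pp.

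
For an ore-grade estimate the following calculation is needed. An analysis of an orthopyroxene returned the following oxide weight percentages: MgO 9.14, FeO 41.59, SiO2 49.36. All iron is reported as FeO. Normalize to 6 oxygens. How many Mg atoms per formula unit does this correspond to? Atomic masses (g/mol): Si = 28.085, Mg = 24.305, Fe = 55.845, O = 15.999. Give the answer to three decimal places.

MgO: 9.14/40.304 = 0.22678 mol → 0.22678 mol Mg, 0.22678 mol O.
FeO: 41.59/71.844 = 0.57889 mol → 0.57889 mol Fe, 0.57889 mol O.
SiO2: 49.36/60.083 = 0.82153 mol → 0.82153 mol Si, 1.64306 mol O.
Total oxygen = 2.44873 mol. Normalization factor = 6/2.44873 = 2.45025.
Mg per 6 O = 0.22678 × 2.45025 = 0.556.

0.556 Mg apfu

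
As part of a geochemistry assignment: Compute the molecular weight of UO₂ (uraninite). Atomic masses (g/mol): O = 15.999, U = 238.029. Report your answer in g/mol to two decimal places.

U: 1 × 238.029 = 238.0290
O: 2 × 15.999 = 31.9980
Summing the contributions gives the formula mass.

270.03 g/mol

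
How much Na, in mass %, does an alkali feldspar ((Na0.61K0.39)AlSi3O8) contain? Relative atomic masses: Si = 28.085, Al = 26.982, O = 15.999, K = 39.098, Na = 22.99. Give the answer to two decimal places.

M((Na0.61K0.39)AlSi3O8) = 268.501 g/mol.
Na contributes 0.61 × 22.99 = 14.024 g per mole.
14.024/268.501 = 0.0522 → 5.22%.

5.22 mass %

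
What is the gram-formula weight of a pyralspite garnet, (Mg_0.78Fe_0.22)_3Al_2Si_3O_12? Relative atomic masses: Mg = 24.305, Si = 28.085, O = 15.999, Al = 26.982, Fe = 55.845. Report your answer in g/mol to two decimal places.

423.94 g/mol

The formula mass is the sum 2.34(24.305) + 0.66(55.845) + 2(26.982) + 3(28.085) + 12(15.999).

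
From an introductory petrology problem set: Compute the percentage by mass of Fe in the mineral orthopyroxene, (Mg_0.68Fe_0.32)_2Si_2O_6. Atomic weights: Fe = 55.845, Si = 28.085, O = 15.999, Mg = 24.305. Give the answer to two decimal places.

16.18 mass %

Formula mass = 1.36*24.305 + 0.64*55.845 + 2*28.085 + 6*15.999 = 220.960 g/mol, of which 35.741 g is Fe.
So Fe makes up 35.741/220.960 = 0.1618 of the mass, i.e. 16.18%.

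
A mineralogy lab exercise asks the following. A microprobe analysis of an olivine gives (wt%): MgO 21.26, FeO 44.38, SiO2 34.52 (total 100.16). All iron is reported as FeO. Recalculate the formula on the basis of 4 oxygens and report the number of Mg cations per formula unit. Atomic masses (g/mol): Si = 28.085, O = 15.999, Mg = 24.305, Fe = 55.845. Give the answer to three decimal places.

0.920 Mg apfu

MgO: 21.26/40.304 = 0.52749 mol → 0.52749 mol Mg, 0.52749 mol O.
FeO: 44.38/71.844 = 0.61773 mol → 0.61773 mol Fe, 0.61773 mol O.
SiO2: 34.52/60.083 = 0.57454 mol → 0.57454 mol Si, 1.14908 mol O.
Total oxygen = 2.29430 mol. Normalization factor = 4/2.29430 = 1.74345.
Mg per 4 O = 0.52749 × 1.74345 = 0.920.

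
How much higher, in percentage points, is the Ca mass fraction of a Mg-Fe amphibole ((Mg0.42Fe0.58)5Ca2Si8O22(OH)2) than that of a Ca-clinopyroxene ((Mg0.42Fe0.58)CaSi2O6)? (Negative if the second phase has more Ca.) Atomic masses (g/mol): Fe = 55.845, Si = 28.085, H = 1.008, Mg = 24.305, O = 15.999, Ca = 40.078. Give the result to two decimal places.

-8.20 percentage points

M((Mg0.42Fe0.58)5Ca2Si8O22(OH)2) = 903.819 g/mol, so wt% Ca = 80.156/903.819 × 100 = 8.87%.
M((Mg0.42Fe0.58)CaSi2O6) = 234.840 g/mol, so wt% Ca = 40.078/234.840 × 100 = 17.07%.
8.87 − 17.07 = -8.20 pp.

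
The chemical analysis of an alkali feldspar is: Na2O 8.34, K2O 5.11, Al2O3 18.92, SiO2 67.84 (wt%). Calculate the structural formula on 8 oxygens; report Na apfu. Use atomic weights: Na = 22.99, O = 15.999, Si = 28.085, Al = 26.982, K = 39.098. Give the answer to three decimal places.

0.717 Na apfu

Na2O (M=61.979): mol = 0.13456; Na = 0.26912, O = 0.13456.
K2O (M=94.195): mol = 0.05425; K = 0.10850, O = 0.05425.
Al2O3 (M=101.961): mol = 0.18556; Al = 0.37112, O = 0.55668.
SiO2 (M=60.083): mol = 1.12910; Si = 1.12910, O = 2.25820.
ΣO = 3.00369; factor = 8/ΣO = 2.66339.
Na apfu = 0.26912 × 2.66339 = 0.717.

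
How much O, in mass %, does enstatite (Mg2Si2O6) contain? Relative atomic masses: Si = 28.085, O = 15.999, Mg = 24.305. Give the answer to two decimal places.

47.81 mass %

Formula mass = 2*24.305 + 2*28.085 + 6*15.999 = 200.774 g/mol, of which 95.994 g is O.
So O makes up 95.994/200.774 = 0.4781 of the mass, i.e. 47.81%.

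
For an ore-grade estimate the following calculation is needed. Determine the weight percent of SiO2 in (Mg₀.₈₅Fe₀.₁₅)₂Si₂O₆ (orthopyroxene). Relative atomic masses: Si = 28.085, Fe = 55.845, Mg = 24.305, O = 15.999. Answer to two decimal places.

57.16 wt%

M((Mg₀.₈₅Fe₀.₁₅)₂Si₂O₆) = 210.236 g/mol; M(SiO2) = 60.083 g/mol.
Moles SiO2 per formula unit = 2 Si ÷ 1 = 2.0000.
SiO2 fraction = (2.0000 × 60.083) / 210.236 = 120.166/210.236 = 0.5716.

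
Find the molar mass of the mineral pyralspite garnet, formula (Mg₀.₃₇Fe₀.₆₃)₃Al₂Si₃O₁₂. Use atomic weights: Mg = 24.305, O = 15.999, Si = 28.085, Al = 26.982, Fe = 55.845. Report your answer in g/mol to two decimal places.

The formula mass is the sum 1.11×24.305 + 1.89×55.845 + 2×26.982 + 3×28.085 + 12×15.999.

462.73 g/mol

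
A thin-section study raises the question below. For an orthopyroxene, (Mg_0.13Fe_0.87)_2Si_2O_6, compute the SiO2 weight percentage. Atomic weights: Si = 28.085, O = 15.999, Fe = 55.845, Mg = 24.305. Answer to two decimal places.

Molar mass of (Mg_0.13Fe_0.87)_2Si_2O_6 = 0.26·24.305 + 1.74·55.845 + 2·28.085 + 6·15.999 = 255.654 g/mol.
Each formula unit contains 2 Si, equivalent to 2/1 = 2.0000 mol SiO2.
M(SiO2) = 1×28.085 + 2×15.999 = 60.083 g/mol.
Mass of SiO2 per formula unit = 2.0000 × 60.083 = 120.166 g.
SiO2 wt% = 120.166 / 255.654 × 100 = 47.00%.

47.00 wt%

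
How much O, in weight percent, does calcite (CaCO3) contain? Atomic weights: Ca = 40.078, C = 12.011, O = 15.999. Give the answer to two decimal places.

47.96 weight percent

Molar mass of CaCO3: 1×40.078 + 1×12.011 + 3×15.999 = 100.086 g/mol.
Mass of O per formula unit: 3 × 15.999 = 47.997 g.
Weight fraction O = 47.997 / 100.086 = 0.4796.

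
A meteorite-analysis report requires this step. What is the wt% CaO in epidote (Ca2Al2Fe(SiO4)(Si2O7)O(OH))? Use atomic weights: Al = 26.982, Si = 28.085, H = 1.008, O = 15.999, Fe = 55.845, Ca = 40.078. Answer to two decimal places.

23.21 wt%

Molar mass of Ca2Al2Fe(SiO4)(Si2O7)O(OH) = 2*40.078 + 2*26.982 + 1*55.845 + 3*28.085 + 13*15.999 + 1*1.008 = 483.215 g/mol.
Each formula unit contains 2 Ca, equivalent to 2/1 = 2.0000 mol CaO.
M(CaO) = 1×40.078 + 1×15.999 = 56.077 g/mol.
Mass of CaO per formula unit = 2.0000 × 56.077 = 112.154 g.
CaO wt% = 112.154 / 483.215 × 100 = 23.21%.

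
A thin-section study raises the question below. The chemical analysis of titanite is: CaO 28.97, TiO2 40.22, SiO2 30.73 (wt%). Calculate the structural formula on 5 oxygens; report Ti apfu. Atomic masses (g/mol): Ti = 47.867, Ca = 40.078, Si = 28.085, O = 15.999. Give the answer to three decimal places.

0.989 Ti apfu

28.97 wt% CaO ÷ 56.077 g/mol = 0.51661 mol, giving 0.51661 Ca and 0.51661 O.
40.22 wt% TiO2 ÷ 79.865 g/mol = 0.50360 mol, giving 0.50360 Ti and 1.00720 O.
30.73 wt% SiO2 ÷ 60.083 g/mol = 0.51146 mol, giving 0.51146 Si and 1.02292 O.
Oxygen sums to 2.54673; scaling by 5/2.54673 = 1.96330 puts the formula on 5 O.
Ti: 0.50360 × 1.96330 = 0.989 atoms per formula unit.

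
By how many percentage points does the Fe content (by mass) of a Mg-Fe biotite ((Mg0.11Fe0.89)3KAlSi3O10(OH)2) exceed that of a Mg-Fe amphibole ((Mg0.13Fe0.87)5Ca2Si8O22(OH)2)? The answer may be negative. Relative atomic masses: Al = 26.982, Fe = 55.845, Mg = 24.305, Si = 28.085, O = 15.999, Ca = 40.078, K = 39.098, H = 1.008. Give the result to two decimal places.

4.15 percentage points

M((Mg0.11Fe0.89)3KAlSi3O10(OH)2) = 501.466 g/mol, so wt% Fe = 149.106/501.466 × 100 = 29.73%.
M((Mg0.13Fe0.87)5Ca2Si8O22(OH)2) = 949.552 g/mol, so wt% Fe = 242.926/949.552 × 100 = 25.58%.
29.73 − 25.58 = 4.15 pp.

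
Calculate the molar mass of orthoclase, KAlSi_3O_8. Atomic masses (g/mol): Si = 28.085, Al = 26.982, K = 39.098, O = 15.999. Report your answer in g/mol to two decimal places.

The formula mass is the sum 1(39.098) + 1(26.982) + 3(28.085) + 8(15.999).

278.33 g/mol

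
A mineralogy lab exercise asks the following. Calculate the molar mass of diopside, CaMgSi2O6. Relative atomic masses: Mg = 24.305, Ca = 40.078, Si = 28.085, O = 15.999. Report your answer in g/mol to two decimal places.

Ca: 1 × 40.078 = 40.0780
Mg: 1 × 24.305 = 24.3050
Si: 2 × 28.085 = 56.1700
O: 6 × 15.999 = 95.9940
Summing the contributions gives the formula mass.

216.55 g/mol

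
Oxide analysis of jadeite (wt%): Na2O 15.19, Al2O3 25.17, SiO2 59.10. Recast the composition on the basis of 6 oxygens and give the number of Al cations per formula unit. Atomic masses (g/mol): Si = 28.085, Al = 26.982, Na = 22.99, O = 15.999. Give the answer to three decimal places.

1.003 Al apfu

Na2O: 15.19/61.979 = 0.24508 mol → 0.49016 mol Na, 0.24508 mol O.
Al2O3: 25.17/101.961 = 0.24686 mol → 0.49372 mol Al, 0.74058 mol O.
SiO2: 59.10/60.083 = 0.98364 mol → 0.98364 mol Si, 1.96728 mol O.
Total oxygen = 2.95294 mol. Normalization factor = 6/2.95294 = 2.03187.
Al per 6 O = 0.49372 × 2.03187 = 1.003.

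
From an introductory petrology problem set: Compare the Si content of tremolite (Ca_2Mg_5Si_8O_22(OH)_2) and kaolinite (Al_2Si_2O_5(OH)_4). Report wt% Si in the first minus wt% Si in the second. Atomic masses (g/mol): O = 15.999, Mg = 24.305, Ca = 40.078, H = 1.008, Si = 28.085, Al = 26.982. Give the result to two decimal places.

M(Ca_2Mg_5Si_8O_22(OH)_2) = 812.353 g/mol, so wt% Si = 224.680/812.353 × 100 = 27.66%.
M(Al_2Si_2O_5(OH)_4) = 258.157 g/mol, so wt% Si = 56.170/258.157 × 100 = 21.76%.
27.66 − 21.76 = 5.90 pp.

5.90 percentage points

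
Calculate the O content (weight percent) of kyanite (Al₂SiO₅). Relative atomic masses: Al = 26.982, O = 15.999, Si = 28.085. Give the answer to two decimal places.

Formula mass = 2*26.982 + 1*28.085 + 5*15.999 = 162.044 g/mol, of which 79.995 g is O.
So O makes up 79.995/162.044 = 0.4937 of the mass, i.e. 49.37%.

49.37 weight percent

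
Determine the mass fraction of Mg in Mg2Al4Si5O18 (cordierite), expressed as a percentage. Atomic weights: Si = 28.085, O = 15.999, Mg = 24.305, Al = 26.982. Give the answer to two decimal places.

M(Mg2Al4Si5O18) = 584.945 g/mol.
Mg contributes 2 × 24.305 = 48.610 g per mole.
48.610/584.945 = 0.0831 → 8.31%.

8.31 wt%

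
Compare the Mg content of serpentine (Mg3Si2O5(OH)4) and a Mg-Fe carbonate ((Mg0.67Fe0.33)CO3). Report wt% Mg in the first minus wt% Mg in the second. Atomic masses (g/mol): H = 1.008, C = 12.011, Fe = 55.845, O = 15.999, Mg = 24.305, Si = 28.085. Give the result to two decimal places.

9.12 percentage points

First mineral: 72.915 g Mg in 277.108 g formula = 26.31 wt% Mg.
Second mineral: 16.284 g Mg in 94.721 g formula = 17.19 wt% Mg.
26.31% − 17.19% gives a difference of 9.12 percentage points.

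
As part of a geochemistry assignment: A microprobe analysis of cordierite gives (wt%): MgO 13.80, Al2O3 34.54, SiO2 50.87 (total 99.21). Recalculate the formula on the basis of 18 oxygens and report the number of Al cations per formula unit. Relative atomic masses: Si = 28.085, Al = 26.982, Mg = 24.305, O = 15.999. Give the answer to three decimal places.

MgO (M=40.304): mol = 0.34240; Mg = 0.34240, O = 0.34240.
Al2O3 (M=101.961): mol = 0.33876; Al = 0.67752, O = 1.01628.
SiO2 (M=60.083): mol = 0.84666; Si = 0.84666, O = 1.69332.
ΣO = 3.05200; factor = 18/ΣO = 5.89777.
Al apfu = 0.67752 × 5.89777 = 3.996.

3.996 Al apfu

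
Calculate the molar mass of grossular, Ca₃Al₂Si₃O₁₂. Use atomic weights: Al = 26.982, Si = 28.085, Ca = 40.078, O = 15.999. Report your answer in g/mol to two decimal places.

Ca: 3 × 40.078 = 120.2340
Al: 2 × 26.982 = 53.9640
Si: 3 × 28.085 = 84.2550
O: 12 × 15.999 = 191.9880
Summing the contributions gives the formula mass.

450.44 g/mol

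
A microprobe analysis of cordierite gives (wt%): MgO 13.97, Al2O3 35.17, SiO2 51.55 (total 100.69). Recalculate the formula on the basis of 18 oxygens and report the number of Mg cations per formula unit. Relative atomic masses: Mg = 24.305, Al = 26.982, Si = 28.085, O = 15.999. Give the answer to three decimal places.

2.014 Mg apfu

MgO: 13.97/40.304 = 0.34662 mol → 0.34662 mol Mg, 0.34662 mol O.
Al2O3: 35.17/101.961 = 0.34494 mol → 0.68988 mol Al, 1.03482 mol O.
SiO2: 51.55/60.083 = 0.85798 mol → 0.85798 mol Si, 1.71596 mol O.
Total oxygen = 3.09740 mol. Normalization factor = 18/3.09740 = 5.81133.
Mg per 18 O = 0.34662 × 5.81133 = 2.014.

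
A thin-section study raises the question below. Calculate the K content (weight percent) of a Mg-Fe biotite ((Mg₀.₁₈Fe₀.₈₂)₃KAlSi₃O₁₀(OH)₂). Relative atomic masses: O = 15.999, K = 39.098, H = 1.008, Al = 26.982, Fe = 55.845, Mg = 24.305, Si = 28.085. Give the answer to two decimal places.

M((Mg₀.₁₈Fe₀.₈₂)₃KAlSi₃O₁₀(OH)₂) = 494.842 g/mol.
K contributes 1 × 39.098 = 39.098 g per mole.
39.098/494.842 = 0.0790 → 7.90%.

7.90 weight percent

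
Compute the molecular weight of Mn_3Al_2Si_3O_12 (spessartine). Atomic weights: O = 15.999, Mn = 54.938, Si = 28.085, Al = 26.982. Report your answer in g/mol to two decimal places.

Mn: 3 × 54.938 = 164.8140
Al: 2 × 26.982 = 53.9640
Si: 3 × 28.085 = 84.2550
O: 12 × 15.999 = 191.9880
Summing the contributions gives the formula mass.

495.02 g/mol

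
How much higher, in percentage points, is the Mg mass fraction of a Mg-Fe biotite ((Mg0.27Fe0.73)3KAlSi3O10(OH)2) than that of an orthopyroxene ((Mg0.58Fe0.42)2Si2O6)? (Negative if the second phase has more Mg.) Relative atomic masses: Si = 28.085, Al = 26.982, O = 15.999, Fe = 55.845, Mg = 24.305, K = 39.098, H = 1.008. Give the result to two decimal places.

First mineral: 19.687 g Mg in 486.327 g formula = 4.05 wt% Mg.
Second mineral: 28.194 g Mg in 227.268 g formula = 12.41 wt% Mg.
4.05% − 12.41% gives a difference of -8.36 percentage points.

-8.36 percentage points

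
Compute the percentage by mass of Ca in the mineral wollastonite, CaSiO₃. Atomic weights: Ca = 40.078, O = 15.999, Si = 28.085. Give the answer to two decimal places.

34.50 mass %

Molar mass of CaSiO₃: 1*40.078 + 1*28.085 + 3*15.999 = 116.160 g/mol.
Mass of Ca per formula unit: 1 × 40.078 = 40.078 g.
Weight fraction Ca = 40.078 / 116.160 = 0.3450.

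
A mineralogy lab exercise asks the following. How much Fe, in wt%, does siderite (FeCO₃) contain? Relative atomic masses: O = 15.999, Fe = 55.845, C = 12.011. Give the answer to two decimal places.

Formula mass = 1*55.845 + 1*12.011 + 3*15.999 = 115.853 g/mol, of which 55.845 g is Fe.
So Fe makes up 55.845/115.853 = 0.4820 of the mass, i.e. 48.20%.

48.20 wt%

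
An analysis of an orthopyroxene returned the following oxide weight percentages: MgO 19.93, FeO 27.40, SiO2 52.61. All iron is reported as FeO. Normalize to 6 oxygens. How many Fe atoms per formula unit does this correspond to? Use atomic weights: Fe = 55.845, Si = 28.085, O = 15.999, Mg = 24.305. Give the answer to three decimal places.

0.871 Fe apfu

MgO: 19.93/40.304 = 0.49449 mol → 0.49449 mol Mg, 0.49449 mol O.
FeO: 27.40/71.844 = 0.38138 mol → 0.38138 mol Fe, 0.38138 mol O.
SiO2: 52.61/60.083 = 0.87562 mol → 0.87562 mol Si, 1.75124 mol O.
Total oxygen = 2.62711 mol. Normalization factor = 6/2.62711 = 2.28388.
Fe per 6 O = 0.38138 × 2.28388 = 0.871.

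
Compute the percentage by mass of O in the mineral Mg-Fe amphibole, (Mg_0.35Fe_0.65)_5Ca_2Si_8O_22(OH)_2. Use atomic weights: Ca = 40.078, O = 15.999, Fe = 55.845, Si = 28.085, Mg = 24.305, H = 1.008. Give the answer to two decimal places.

Formula mass = 1.75×24.305 + 3.25×55.845 + 2×40.078 + 8×28.085 + 24×15.999 + 2×1.008 = 914.858 g/mol, of which 383.976 g is O.
So O makes up 383.976/914.858 = 0.4197 of the mass, i.e. 41.97%.

41.97 weight percent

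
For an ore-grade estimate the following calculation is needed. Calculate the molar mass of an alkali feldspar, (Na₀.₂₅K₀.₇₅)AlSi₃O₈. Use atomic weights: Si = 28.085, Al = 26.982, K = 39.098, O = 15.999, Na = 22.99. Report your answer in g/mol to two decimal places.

274.30 g/mol

M = 0.25×22.99 + 0.75×39.098 + 1×26.982 + 3×28.085 + 8×15.999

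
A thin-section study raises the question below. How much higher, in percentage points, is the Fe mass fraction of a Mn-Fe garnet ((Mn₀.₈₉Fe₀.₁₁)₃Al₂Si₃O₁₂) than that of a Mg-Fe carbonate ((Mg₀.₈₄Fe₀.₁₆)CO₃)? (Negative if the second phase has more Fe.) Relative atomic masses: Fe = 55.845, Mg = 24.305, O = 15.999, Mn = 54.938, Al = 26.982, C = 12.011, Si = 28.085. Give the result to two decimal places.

-6.28 percentage points

Fe in (Mn₀.₈₉Fe₀.₁₁)₃Al₂Si₃O₁₂: molar mass 495.320 g/mol; 0.33×55.845 = 18.429 g → 3.72 wt%.
Fe in (Mg₀.₈₄Fe₀.₁₆)CO₃: molar mass 89.359 g/mol; 0.16×55.845 = 8.935 g → 10.00 wt%.
Difference = 3.72 − 10.00 = -6.28 percentage points.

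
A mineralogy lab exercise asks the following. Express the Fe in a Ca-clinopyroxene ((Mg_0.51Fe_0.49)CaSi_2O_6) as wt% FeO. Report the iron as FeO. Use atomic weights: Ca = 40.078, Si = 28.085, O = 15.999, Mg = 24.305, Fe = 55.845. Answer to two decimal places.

15.17 wt%

M((Mg_0.51Fe_0.49)CaSi_2O_6) = 232.002 g/mol; M(FeO) = 71.844 g/mol.
Moles FeO per formula unit = 0.49 Fe ÷ 1 = 0.4900.
FeO fraction = (0.4900 × 71.844) / 232.002 = 35.204/232.002 = 0.1517.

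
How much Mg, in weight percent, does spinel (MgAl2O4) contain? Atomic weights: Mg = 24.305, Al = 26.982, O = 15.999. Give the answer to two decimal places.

17.08 weight percent

M(MgAl2O4) = 142.265 g/mol.
Mg contributes 1 × 24.305 = 24.305 g per mole.
24.305/142.265 = 0.1708 → 17.08%.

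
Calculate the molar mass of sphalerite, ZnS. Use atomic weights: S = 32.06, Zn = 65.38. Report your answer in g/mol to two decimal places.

The formula mass is the sum 1*65.38 + 1*32.06.

97.44 g/mol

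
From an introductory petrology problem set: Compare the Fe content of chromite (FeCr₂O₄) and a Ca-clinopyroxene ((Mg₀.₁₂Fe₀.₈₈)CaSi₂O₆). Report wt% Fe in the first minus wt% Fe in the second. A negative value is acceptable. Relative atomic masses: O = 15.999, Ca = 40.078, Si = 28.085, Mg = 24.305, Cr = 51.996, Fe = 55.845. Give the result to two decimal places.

M(FeCr₂O₄) = 223.833 g/mol, so wt% Fe = 55.845/223.833 × 100 = 24.95%.
M((Mg₀.₁₂Fe₀.₈₈)CaSi₂O₆) = 244.302 g/mol, so wt% Fe = 49.144/244.302 × 100 = 20.12%.
24.95 − 20.12 = 4.83 pp.

4.83 percentage points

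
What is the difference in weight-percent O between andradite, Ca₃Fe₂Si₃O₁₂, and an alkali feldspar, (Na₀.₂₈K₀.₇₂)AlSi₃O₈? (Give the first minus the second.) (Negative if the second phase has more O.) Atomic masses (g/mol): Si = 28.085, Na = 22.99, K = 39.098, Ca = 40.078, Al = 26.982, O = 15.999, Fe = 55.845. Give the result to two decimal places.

-8.96 percentage points

M(Ca₃Fe₂Si₃O₁₂) = 508.167 g/mol, so wt% O = 191.988/508.167 × 100 = 37.78%.
M((Na₀.₂₈K₀.₇₂)AlSi₃O₈) = 273.817 g/mol, so wt% O = 127.992/273.817 × 100 = 46.74%.
37.78 − 46.74 = -8.96 pp.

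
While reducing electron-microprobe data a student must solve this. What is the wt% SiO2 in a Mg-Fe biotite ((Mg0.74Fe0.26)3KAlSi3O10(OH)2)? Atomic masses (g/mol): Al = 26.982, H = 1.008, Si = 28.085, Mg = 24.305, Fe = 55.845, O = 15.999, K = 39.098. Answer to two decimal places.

40.79 wt%

M((Mg0.74Fe0.26)3KAlSi3O10(OH)2) = 441.855 g/mol; M(SiO2) = 60.083 g/mol.
Moles SiO2 per formula unit = 3 Si ÷ 1 = 3.0000.
SiO2 fraction = (3.0000 × 60.083) / 441.855 = 180.249/441.855 = 0.4079.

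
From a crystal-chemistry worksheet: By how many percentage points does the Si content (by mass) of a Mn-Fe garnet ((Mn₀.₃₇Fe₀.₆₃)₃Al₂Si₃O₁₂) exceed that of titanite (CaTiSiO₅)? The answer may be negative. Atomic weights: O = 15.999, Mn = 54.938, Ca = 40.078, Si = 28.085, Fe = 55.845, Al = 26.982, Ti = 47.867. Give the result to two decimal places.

2.63 percentage points

M((Mn₀.₃₇Fe₀.₆₃)₃Al₂Si₃O₁₂) = 496.735 g/mol, so wt% Si = 84.255/496.735 × 100 = 16.96%.
M(CaTiSiO₅) = 196.025 g/mol, so wt% Si = 28.085/196.025 × 100 = 14.33%.
16.96 − 14.33 = 2.63 pp.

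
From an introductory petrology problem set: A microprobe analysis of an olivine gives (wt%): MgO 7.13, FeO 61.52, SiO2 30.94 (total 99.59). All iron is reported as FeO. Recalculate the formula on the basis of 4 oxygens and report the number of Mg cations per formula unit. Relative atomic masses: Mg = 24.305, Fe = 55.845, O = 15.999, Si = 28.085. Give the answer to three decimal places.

0.343 Mg apfu

MgO (M=40.304): mol = 0.17691; Mg = 0.17691, O = 0.17691.
FeO (M=71.844): mol = 0.85630; Fe = 0.85630, O = 0.85630.
SiO2 (M=60.083): mol = 0.51495; Si = 0.51495, O = 1.02990.
ΣO = 2.06311; factor = 4/ΣO = 1.93882.
Mg apfu = 0.17691 × 1.93882 = 0.343.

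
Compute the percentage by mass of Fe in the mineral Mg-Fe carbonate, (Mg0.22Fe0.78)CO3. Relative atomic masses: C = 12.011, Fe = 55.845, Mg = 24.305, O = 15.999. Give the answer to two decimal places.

M((Mg0.22Fe0.78)CO3) = 108.914 g/mol.
Fe contributes 0.78 × 55.845 = 43.559 g per mole.
43.559/108.914 = 0.3999 → 39.99%.

39.99 wt%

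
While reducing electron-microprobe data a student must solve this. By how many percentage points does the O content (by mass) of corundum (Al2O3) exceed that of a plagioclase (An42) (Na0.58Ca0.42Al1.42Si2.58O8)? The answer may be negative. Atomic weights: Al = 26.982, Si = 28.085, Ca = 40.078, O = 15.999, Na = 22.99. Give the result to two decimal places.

-0.52 percentage points

M(Al2O3) = 101.961 g/mol, so wt% O = 47.997/101.961 × 100 = 47.07%.
M(Na0.58Ca0.42Al1.42Si2.58O8) = 268.933 g/mol, so wt% O = 127.992/268.933 × 100 = 47.59%.
47.07 − 47.59 = -0.52 pp.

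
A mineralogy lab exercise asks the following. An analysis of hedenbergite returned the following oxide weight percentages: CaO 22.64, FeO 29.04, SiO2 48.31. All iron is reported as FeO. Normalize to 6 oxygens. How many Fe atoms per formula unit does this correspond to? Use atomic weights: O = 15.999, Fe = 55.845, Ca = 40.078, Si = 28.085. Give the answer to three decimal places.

1.004 Fe apfu

22.64 wt% CaO ÷ 56.077 g/mol = 0.40373 mol, giving 0.40373 Ca and 0.40373 O.
29.04 wt% FeO ÷ 71.844 g/mol = 0.40421 mol, giving 0.40421 Fe and 0.40421 O.
48.31 wt% SiO2 ÷ 60.083 g/mol = 0.80405 mol, giving 0.80405 Si and 1.60810 O.
Oxygen sums to 2.41604; scaling by 6/2.41604 = 2.48340 puts the formula on 6 O.
Fe: 0.40421 × 2.48340 = 1.004 atoms per formula unit.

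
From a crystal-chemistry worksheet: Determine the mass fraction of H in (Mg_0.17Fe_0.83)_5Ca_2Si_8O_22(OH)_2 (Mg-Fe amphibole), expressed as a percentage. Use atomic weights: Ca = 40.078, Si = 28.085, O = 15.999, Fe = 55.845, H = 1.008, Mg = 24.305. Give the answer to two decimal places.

0.21 wt%

Molar mass of (Mg_0.17Fe_0.83)_5Ca_2Si_8O_22(OH)_2: 0.85×24.305 + 4.15×55.845 + 2×40.078 + 8×28.085 + 24×15.999 + 2×1.008 = 943.244 g/mol.
Mass of H per formula unit: 2 × 1.008 = 2.016 g.
Weight fraction H = 2.016 / 943.244 = 0.0021.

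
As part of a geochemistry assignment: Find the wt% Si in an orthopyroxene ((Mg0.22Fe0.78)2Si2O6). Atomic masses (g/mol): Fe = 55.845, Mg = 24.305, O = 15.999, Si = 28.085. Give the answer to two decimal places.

Formula mass = 0.44·24.305 + 1.56·55.845 + 2·28.085 + 6·15.999 = 249.976 g/mol, of which 56.170 g is Si.
So Si makes up 56.170/249.976 = 0.2247 of the mass, i.e. 22.47%.

22.47 weight percent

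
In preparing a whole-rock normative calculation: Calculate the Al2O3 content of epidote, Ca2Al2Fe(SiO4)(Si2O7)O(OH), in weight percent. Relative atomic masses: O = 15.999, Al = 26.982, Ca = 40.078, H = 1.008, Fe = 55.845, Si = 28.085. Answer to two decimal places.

Molar mass of Ca2Al2Fe(SiO4)(Si2O7)O(OH) = 2*40.078 + 2*26.982 + 1*55.845 + 3*28.085 + 13*15.999 + 1*1.008 = 483.215 g/mol.
Each formula unit contains 2 Al, equivalent to 2/2 = 1.0000 mol Al2O3.
M(Al2O3) = 2×26.982 + 3×15.999 = 101.961 g/mol.
Mass of Al2O3 per formula unit = 1.0000 × 101.961 = 101.961 g.
Al2O3 wt% = 101.961 / 483.215 × 100 = 21.10%.

21.10 wt%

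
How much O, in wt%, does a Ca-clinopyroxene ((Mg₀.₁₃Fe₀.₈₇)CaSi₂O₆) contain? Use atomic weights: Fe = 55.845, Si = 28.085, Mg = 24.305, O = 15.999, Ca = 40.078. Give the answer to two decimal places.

M((Mg₀.₁₃Fe₀.₈₇)CaSi₂O₆) = 243.987 g/mol.
O contributes 6 × 15.999 = 95.994 g per mole.
95.994/243.987 = 0.3934 → 39.34%.

39.34 wt%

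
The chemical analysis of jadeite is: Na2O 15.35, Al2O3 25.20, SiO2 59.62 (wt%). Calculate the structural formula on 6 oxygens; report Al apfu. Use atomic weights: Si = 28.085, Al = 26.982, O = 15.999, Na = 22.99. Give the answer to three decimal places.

Na2O (M=61.979): mol = 0.24766; Na = 0.49532, O = 0.24766.
Al2O3 (M=101.961): mol = 0.24715; Al = 0.49430, O = 0.74145.
SiO2 (M=60.083): mol = 0.99229; Si = 0.99229, O = 1.98458.
ΣO = 2.97369; factor = 6/ΣO = 2.01770.
Al apfu = 0.49430 × 2.01770 = 0.997.

0.997 Al apfu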